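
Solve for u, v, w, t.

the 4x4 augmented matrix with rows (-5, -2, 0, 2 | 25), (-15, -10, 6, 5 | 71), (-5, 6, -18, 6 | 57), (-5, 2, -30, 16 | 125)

Forward elimination on [A|b]:
R2 <- R2 - (3)*R1:  [  0  -4   6  -1  -4 ]
R3 <- R3 - (1)*R1:  [   0    8  -18    4   32 ]
R4 <- R4 - (1)*R1:  [   0    4  -30   14  100 ]
R3 <- R3 - (-2)*R2:  [  0   0  -6   2  24 ]
R4 <- R4 - (-1)*R2:  [   0    0  -24   13   96 ]
R4 <- R4 - (4)*R3:  [ 0  0  0  5  0 ]
Row echelon form:
[ -5  -2   0   2  |  25 ]
[  0  -4   6  -1  |  -4 ]
[  0   0  -6   2  |  24 ]
[  0   0   0   5  |   0 ]
Back-substitution:
t = (0) / 5 = 0
w = (24 - (2)*(0)) / -6 = -4
v = (-4 - (6)*(-4) - (-1)*(0)) / -4 = -5
u = (25 - (-2)*(-5) - (2)*(0)) / -5 = -3

(-3, -5, -4, 0)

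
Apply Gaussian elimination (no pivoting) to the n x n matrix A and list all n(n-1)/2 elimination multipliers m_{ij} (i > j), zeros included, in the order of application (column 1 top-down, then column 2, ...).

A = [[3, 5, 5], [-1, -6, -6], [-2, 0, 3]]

Forward elimination:
R2 <- R2 - (-1/3)*R1:  [     0  -13/3  -13/3 ]
R3 <- R3 - (-2/3)*R1:  [    0  10/3  19/3 ]
R3 <- R3 - (-10/13)*R2:  [ 0  0  3 ]
Multipliers (in order of application): m_{21} = -1/3, m_{31} = -2/3, m_{32} = -10/13

multipliers: -1/3, -2/3, -10/13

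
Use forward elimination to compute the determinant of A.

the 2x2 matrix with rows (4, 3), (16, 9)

Forward elimination:
R2 <- R2 - (4)*R1:  [  0  -3 ]
Upper-triangular form:
[ 4   3 ]
[ 0  -3 ]
det(A) = (-1)^0 * (4) * (-3) = -12  (0 row swaps -> sign +1)

det(A) = -12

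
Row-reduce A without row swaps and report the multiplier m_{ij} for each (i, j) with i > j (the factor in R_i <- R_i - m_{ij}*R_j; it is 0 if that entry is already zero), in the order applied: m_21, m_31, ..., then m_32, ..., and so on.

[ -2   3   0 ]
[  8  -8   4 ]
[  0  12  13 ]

multipliers: -4, 0, 3

Forward elimination:
R2 <- R2 - (-4)*R1:  [ 0  4  4 ]
R3: entry in column 1 is already 0 -> m_{31} = 0 (no row operation needed)
R3 <- R3 - (3)*R2:  [ 0  0  1 ]
Multipliers (in order of application): m_{21} = -4, m_{31} = 0, m_{32} = 3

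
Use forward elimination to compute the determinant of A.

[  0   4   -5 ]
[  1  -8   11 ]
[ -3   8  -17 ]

Forward elimination:
R1 <-> R2   (pivot in column 1 was zero)
[  1  -8   11 ]
[  0   4   -5 ]
[ -3   8  -17 ]
R3 <- R3 - (-3)*R1:  [   0  -16   16 ]
R3 <- R3 - (-4)*R2:  [  0   0  -4 ]
Upper-triangular form:
[ 1  -8  11 ]
[ 0   4  -5 ]
[ 0   0  -4 ]
det(A) = (-1)^1 * (1) * (4) * (-4) = 16  (1 row swap -> sign -1)

det(A) = 16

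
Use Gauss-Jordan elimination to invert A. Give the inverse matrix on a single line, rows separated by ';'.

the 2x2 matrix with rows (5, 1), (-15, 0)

Gauss-Jordan on [A | I]:
R1 <- (1/5)*R1:  [   1  1/5  |  1/5    0 ]
R2 <- R2 - (-15)*R1:  [ 0  3  |  3  1 ]
R2 <- (1/3)*R2:  [   0    1  |    1  1/3 ]
R1 <- R1 - (1/5)*R2:  [     1      0  |      0  -1/15 ]
Right block of [I | A^{-1}] is the inverse:
[ 0  -1/15 ]
[ 1    1/3 ]

inverse = [0 -1/15; 1 1/3]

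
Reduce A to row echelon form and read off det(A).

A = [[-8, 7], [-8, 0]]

det(A) = 56

Forward elimination:
R2 <- R2 - (1)*R1:  [  0  -7 ]
Upper-triangular form:
[ -8   7 ]
[  0  -7 ]
det(A) = (-1)^0 * (-8) * (-7) = 56  (0 row swaps -> sign +1)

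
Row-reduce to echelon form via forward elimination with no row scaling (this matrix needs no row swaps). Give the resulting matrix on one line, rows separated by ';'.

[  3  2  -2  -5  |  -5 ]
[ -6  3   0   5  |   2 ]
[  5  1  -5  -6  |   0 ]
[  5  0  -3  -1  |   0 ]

Forward elimination:
R2 <- R2 - (-2)*R1:  [  0   7  -4  -5  -8 ]
R3 <- R3 - (5/3)*R1:  [    0  -7/3  -5/3   7/3  25/3 ]
R4 <- R4 - (5/3)*R1:  [     0  -10/3    1/3   22/3   25/3 ]
R3 <- R3 - (-1/3)*R2:  [    0     0    -3   2/3  17/3 ]
R4 <- R4 - (-10/21)*R2:  [      0       0   -11/7  104/21   95/21 ]
R4 <- R4 - (11/21)*R3:  [      0       0       0  290/63    14/9 ]
Row echelon form:
[ 3  2  -2      -5  |    -5 ]
[ 0  7  -4      -5  |    -8 ]
[ 0  0  -3     2/3  |  17/3 ]
[ 0  0   0  290/63  |  14/9 ]

REF = [3 2 -2 -5 -5; 0 7 -4 -5 -8; 0 0 -3 2/3 17/3; 0 0 0 290/63 14/9]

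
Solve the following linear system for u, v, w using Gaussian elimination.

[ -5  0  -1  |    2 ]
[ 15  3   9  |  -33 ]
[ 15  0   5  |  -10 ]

(0, -5, -2)

Forward elimination on [A|b]:
R2 <- R2 - (-3)*R1:  [   0    3    6  -27 ]
R3 <- R3 - (-3)*R1:  [  0   0   2  -4 ]
Row echelon form:
[ -5  0  -1  |    2 ]
[  0  3   6  |  -27 ]
[  0  0   2  |   -4 ]
Back-substitution:
w = (-4) / 2 = -2
v = (-27 - (6)*(-2)) / 3 = -5
u = (2 - (-1)*(-2)) / -5 = 0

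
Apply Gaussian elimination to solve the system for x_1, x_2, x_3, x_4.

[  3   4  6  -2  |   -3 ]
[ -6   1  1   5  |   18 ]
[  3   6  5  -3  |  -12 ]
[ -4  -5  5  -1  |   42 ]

(-3, -3, 3, 0)

Forward elimination on [A|b]:
R2 <- R2 - (-2)*R1:  [  0   9  13   1  12 ]
R3 <- R3 - (1)*R1:  [  0   2  -1  -1  -9 ]
R4 <- R4 - (-4/3)*R1:  [     0    1/3     13  -11/3     38 ]
R3 <- R3 - (2/9)*R2:  [     0      0  -35/9  -11/9  -35/3 ]
R4 <- R4 - (1/27)*R2:  [       0        0   338/27  -100/27    338/9 ]
R4 <- R4 - (-338/105)*R3:  [        0         0         0  -802/105         0 ]
Row echelon form:
[ 3  4      6        -2  |     -3 ]
[ 0  9     13         1  |     12 ]
[ 0  0  -35/9     -11/9  |  -35/3 ]
[ 0  0      0  -802/105  |      0 ]
Back-substitution:
x_4 = (0) / (-802/105) = 0
x_3 = (-35/3 - (-11/9)*(0)) / (-35/9) = 3
x_2 = (12 - (13)*(3) - (1)*(0)) / 9 = -3
x_1 = (-3 - (4)*(-3) - (6)*(3) - (-2)*(0)) / 3 = -3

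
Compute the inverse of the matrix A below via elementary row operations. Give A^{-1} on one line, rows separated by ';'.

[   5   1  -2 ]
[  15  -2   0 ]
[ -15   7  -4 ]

Gauss-Jordan on [A | I]:
R1 <- (1/5)*R1:  [    1   1/5  -2/5  |   1/5     0     0 ]
R2 <- R2 - (15)*R1:  [  0  -5   6  |  -3   1   0 ]
R3 <- R3 - (-15)*R1:  [   0   10  -10  |    3    0    1 ]
R2 <- (1/-5)*R2:  [    0     1  -6/5  |   3/5  -1/5     0 ]
R1 <- R1 - (1/5)*R2:  [     1      0  -4/25  |   2/25   1/25      0 ]
R3 <- R3 - (10)*R2:  [  0   0   2  |  -3   2   1 ]
R3 <- (1/2)*R3:  [    0     0     1  |  -3/2     1   1/2 ]
R1 <- R1 - (-4/25)*R3:  [     1      0      0  |  -4/25    1/5   2/25 ]
R2 <- R2 - (-6/5)*R3:  [    0     1     0  |  -6/5     1   3/5 ]
Right block of [I | A^{-1}] is the inverse:
[ -4/25  1/5  2/25 ]
[  -6/5    1   3/5 ]
[  -3/2    1   1/2 ]

inverse = [-4/25 1/5 2/25; -6/5 1 3/5; -3/2 1 1/2]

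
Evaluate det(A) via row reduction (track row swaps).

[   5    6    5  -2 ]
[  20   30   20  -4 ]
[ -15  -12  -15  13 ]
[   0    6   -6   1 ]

Forward elimination:
R2 <- R2 - (4)*R1:  [ 0  6  0  4 ]
R3 <- R3 - (-3)*R1:  [ 0  6  0  7 ]
R3 <- R3 - (1)*R2:  [ 0  0  0  3 ]
R4 <- R4 - (1)*R2:  [  0   0  -6  -3 ]
R3 <-> R4   (pivot in column 3 was zero)
[ 5  6   5  -2 ]
[ 0  6   0   4 ]
[ 0  0  -6  -3 ]
[ 0  0   0   3 ]
Upper-triangular form:
[ 5  6   5  -2 ]
[ 0  6   0   4 ]
[ 0  0  -6  -3 ]
[ 0  0   0   3 ]
det(A) = (-1)^1 * (5) * (6) * (-6) * (3) = 540  (1 row swap -> sign -1)

det(A) = 540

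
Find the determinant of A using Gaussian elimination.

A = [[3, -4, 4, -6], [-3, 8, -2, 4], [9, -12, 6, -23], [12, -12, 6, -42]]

Forward elimination:
R2 <- R2 - (-1)*R1:  [  0   4   2  -2 ]
R3 <- R3 - (3)*R1:  [  0   0  -6  -5 ]
R4 <- R4 - (4)*R1:  [   0    4  -10  -18 ]
R4 <- R4 - (1)*R2:  [   0    0  -12  -16 ]
R4 <- R4 - (2)*R3:  [  0   0   0  -6 ]
Upper-triangular form:
[ 3  -4   4  -6 ]
[ 0   4   2  -2 ]
[ 0   0  -6  -5 ]
[ 0   0   0  -6 ]
det(A) = (-1)^0 * (3) * (4) * (-6) * (-6) = 432  (0 row swaps -> sign +1)

det(A) = 432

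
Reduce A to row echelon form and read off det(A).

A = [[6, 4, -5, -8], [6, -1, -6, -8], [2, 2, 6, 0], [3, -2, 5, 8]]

Forward elimination:
R2 <- R2 - (1)*R1:  [  0  -5  -1   0 ]
R3 <- R3 - (1/3)*R1:  [    0   2/3  23/3   8/3 ]
R4 <- R4 - (1/2)*R1:  [    0    -4  15/2    12 ]
R3 <- R3 - (-2/15)*R2:  [      0       0  113/15     8/3 ]
R4 <- R4 - (4/5)*R2:  [     0      0  83/10     12 ]
R4 <- R4 - (249/226)*R3:  [        0         0         0  1024/113 ]
Upper-triangular form:
[ 6   4      -5        -8 ]
[ 0  -5      -1         0 ]
[ 0   0  113/15       8/3 ]
[ 0   0       0  1024/113 ]
det(A) = (-1)^0 * (6) * (-5) * (113/15) * (1024/113) = -2048  (0 row swaps -> sign +1)

det(A) = -2048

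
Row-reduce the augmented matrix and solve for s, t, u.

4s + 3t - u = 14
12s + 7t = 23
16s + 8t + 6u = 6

Forward elimination on [A|b]:
R2 <- R2 - (3)*R1:  [   0   -2    3  -19 ]
R3 <- R3 - (4)*R1:  [   0   -4   10  -50 ]
R3 <- R3 - (2)*R2:  [   0    0    4  -12 ]
Row echelon form:
[ 4   3  -1  |   14 ]
[ 0  -2   3  |  -19 ]
[ 0   0   4  |  -12 ]
Back-substitution:
u = (-12) / 4 = -3
t = (-19 - (3)*(-3)) / -2 = 5
s = (14 - (3)*(5) - (-1)*(-3)) / 4 = -1

(-1, 5, -3)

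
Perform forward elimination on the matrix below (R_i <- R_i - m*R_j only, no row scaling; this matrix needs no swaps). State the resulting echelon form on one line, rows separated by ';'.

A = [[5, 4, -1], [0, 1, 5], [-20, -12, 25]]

REF = [5 4 -1; 0 1 5; 0 0 1]

Forward elimination:
R3 <- R3 - (-4)*R1:  [  0   4  21 ]
R3 <- R3 - (4)*R2:  [ 0  0  1 ]
Row echelon form:
[ 5  4  -1 ]
[ 0  1   5 ]
[ 0  0   1 ]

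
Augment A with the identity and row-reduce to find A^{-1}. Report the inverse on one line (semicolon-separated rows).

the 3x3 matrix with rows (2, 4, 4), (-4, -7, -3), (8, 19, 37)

Gauss-Jordan on [A | I]:
R1 <- (1/2)*R1:  [   1    2    2  |  1/2    0    0 ]
R2 <- R2 - (-4)*R1:  [ 0  1  5  |  2  1  0 ]
R3 <- R3 - (8)*R1:  [  0   3  21  |  -4   0   1 ]
R1 <- R1 - (2)*R2:  [    1     0    -8  |  -7/2    -2     0 ]
R3 <- R3 - (3)*R2:  [   0    0    6  |  -10   -3    1 ]
R3 <- (1/6)*R3:  [    0     0     1  |  -5/3  -1/2   1/6 ]
R1 <- R1 - (-8)*R3:  [      1       0       0  |  -101/6      -6     4/3 ]
R2 <- R2 - (5)*R3:  [    0     1     0  |  31/3   7/2  -5/6 ]
Right block of [I | A^{-1}] is the inverse:
[ -101/6    -6   4/3 ]
[   31/3   7/2  -5/6 ]
[   -5/3  -1/2   1/6 ]

inverse = [-101/6 -6 4/3; 31/3 7/2 -5/6; -5/3 -1/2 1/6]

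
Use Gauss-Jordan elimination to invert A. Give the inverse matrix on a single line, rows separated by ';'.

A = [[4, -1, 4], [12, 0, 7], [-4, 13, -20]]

inverse = [-91/48 2/3 -7/48; 53/12 -4/3 5/12; 13/4 -1 1/4]

Gauss-Jordan on [A | I]:
R1 <- (1/4)*R1:  [    1  -1/4     1  |   1/4     0     0 ]
R2 <- R2 - (12)*R1:  [  0   3  -5  |  -3   1   0 ]
R3 <- R3 - (-4)*R1:  [   0   12  -16  |    1    0    1 ]
R2 <- (1/3)*R2:  [    0     1  -5/3  |    -1   1/3     0 ]
R1 <- R1 - (-1/4)*R2:  [    1     0  7/12  |     0  1/12     0 ]
R3 <- R3 - (12)*R2:  [  0   0   4  |  13  -4   1 ]
R3 <- (1/4)*R3:  [    0     0     1  |  13/4    -1   1/4 ]
R1 <- R1 - (7/12)*R3:  [      1       0       0  |  -91/48     2/3   -7/48 ]
R2 <- R2 - (-5/3)*R3:  [     0      1      0  |  53/12   -4/3   5/12 ]
Right block of [I | A^{-1}] is the inverse:
[ -91/48   2/3  -7/48 ]
[  53/12  -4/3   5/12 ]
[   13/4    -1    1/4 ]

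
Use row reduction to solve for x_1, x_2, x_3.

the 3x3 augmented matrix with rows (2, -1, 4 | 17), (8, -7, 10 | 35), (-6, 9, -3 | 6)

Forward elimination on [A|b]:
R2 <- R2 - (4)*R1:  [   0   -3   -6  -33 ]
R3 <- R3 - (-3)*R1:  [  0   6   9  57 ]
R3 <- R3 - (-2)*R2:  [  0   0  -3  -9 ]
Row echelon form:
[ 2  -1   4  |   17 ]
[ 0  -3  -6  |  -33 ]
[ 0   0  -3  |   -9 ]
Back-substitution:
x_3 = (-9) / -3 = 3
x_2 = (-33 - (-6)*(3)) / -3 = 5
x_1 = (17 - (-1)*(5) - (4)*(3)) / 2 = 5

(5, 5, 3)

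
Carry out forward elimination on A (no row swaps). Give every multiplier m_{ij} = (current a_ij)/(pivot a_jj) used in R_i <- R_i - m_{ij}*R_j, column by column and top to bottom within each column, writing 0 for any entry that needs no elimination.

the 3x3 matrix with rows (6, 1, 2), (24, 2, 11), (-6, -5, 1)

Forward elimination:
R2 <- R2 - (4)*R1:  [  0  -2   3 ]
R3 <- R3 - (-1)*R1:  [  0  -4   3 ]
R3 <- R3 - (2)*R2:  [  0   0  -3 ]
Multipliers (in order of application): m_{21} = 4, m_{31} = -1, m_{32} = 2

multipliers: 4, -1, 2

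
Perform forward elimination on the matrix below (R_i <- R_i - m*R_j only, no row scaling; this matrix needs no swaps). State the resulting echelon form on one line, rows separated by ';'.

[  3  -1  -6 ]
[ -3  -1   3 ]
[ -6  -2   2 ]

Forward elimination:
R2 <- R2 - (-1)*R1:  [  0  -2  -3 ]
R3 <- R3 - (-2)*R1:  [   0   -4  -10 ]
R3 <- R3 - (2)*R2:  [  0   0  -4 ]
Row echelon form:
[ 3  -1  -6 ]
[ 0  -2  -3 ]
[ 0   0  -4 ]

REF = [3 -1 -6; 0 -2 -3; 0 0 -4]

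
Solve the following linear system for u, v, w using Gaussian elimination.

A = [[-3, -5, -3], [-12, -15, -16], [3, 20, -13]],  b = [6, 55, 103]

Forward elimination on [A|b]:
R2 <- R2 - (4)*R1:  [  0   5  -4  31 ]
R3 <- R3 - (-1)*R1:  [   0   15  -16  109 ]
R3 <- R3 - (3)*R2:  [  0   0  -4  16 ]
Row echelon form:
[ -3  -5  -3  |   6 ]
[  0   5  -4  |  31 ]
[  0   0  -4  |  16 ]
Back-substitution:
w = (16) / -4 = -4
v = (31 - (-4)*(-4)) / 5 = 3
u = (6 - (-5)*(3) - (-3)*(-4)) / -3 = -3

(-3, 3, -4)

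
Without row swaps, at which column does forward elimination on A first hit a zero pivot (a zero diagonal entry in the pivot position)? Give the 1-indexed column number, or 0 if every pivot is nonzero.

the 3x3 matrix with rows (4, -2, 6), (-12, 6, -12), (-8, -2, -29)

Naive forward elimination:
R2 <- R2 - (-3)*R1:  [ 0  0  6 ]
R3 <- R3 - (-2)*R1:  [   0   -6  -17 ]
Matrix at this point:
[ 4  -2    6 ]
[ 0   0    6 ]
[ 0  -6  -17 ]
Pivot entry (2,2) is zero but row 3 has -6 in column 2 -> naive elimination stops; a row interchange (e.g. R2 <-> R3) would be required here.

first zero-pivot column = 2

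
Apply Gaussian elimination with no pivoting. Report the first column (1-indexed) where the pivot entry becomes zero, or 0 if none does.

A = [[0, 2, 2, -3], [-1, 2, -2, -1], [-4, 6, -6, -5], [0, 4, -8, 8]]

first zero-pivot column = 1

Naive forward elimination:
Pivot entry (1,1) is zero but row 2 has -1 in column 1 -> naive elimination stops; a row interchange (e.g. R1 <-> R2) would be required here.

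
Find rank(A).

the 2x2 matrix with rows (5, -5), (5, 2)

rank(A) = 2

Row reduction:
R2 <- R2 - (1)*R1:  [ 0  7 ]
Row echelon form:
[ 5  -5 ]
[ 0   7 ]
Nonzero rows / pivot columns: 2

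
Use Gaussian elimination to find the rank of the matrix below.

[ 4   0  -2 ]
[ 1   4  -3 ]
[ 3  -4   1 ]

Row reduction:
R2 <- R2 - (1/4)*R1:  [    0     4  -5/2 ]
R3 <- R3 - (3/4)*R1:  [   0   -4  5/2 ]
R3 <- R3 - (-1)*R2:  [ 0  0  0 ]
Row echelon form:
[ 4  0    -2 ]
[ 0  4  -5/2 ]
[ 0  0     0 ]
Nonzero rows / pivot columns: 2

rank(A) = 2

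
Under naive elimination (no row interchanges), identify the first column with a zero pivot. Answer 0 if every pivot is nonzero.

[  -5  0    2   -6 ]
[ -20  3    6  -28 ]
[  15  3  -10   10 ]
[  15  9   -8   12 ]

first zero-pivot column = 0

Naive forward elimination:
R2 <- R2 - (4)*R1:  [  0   3  -2  -4 ]
R3 <- R3 - (-3)*R1:  [  0   3  -4  -8 ]
R4 <- R4 - (-3)*R1:  [  0   9  -2  -6 ]
R3 <- R3 - (1)*R2:  [  0   0  -2  -4 ]
R4 <- R4 - (3)*R2:  [ 0  0  4  6 ]
R4 <- R4 - (-2)*R3:  [  0   0   0  -2 ]
All pivots nonzero; naive elimination completes without hitting a zero pivot.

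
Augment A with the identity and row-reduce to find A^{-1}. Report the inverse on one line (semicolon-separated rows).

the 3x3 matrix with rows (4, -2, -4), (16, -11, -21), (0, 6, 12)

Gauss-Jordan on [A | I]:
R1 <- (1/4)*R1:  [    1  -1/2    -1  |   1/4     0     0 ]
R2 <- R2 - (16)*R1:  [  0  -3  -5  |  -4   1   0 ]
R2 <- (1/-3)*R2:  [    0     1   5/3  |   4/3  -1/3     0 ]
R1 <- R1 - (-1/2)*R2:  [     1      0   -1/6  |  11/12   -1/6      0 ]
R3 <- R3 - (6)*R2:  [  0   0   2  |  -8   2   1 ]
R3 <- (1/2)*R3:  [   0    0    1  |   -4    1  1/2 ]
R1 <- R1 - (-1/6)*R3:  [    1     0     0  |   1/4     0  1/12 ]
R2 <- R2 - (5/3)*R3:  [    0     1     0  |     8    -2  -5/6 ]
Right block of [I | A^{-1}] is the inverse:
[ 1/4   0  1/12 ]
[   8  -2  -5/6 ]
[  -4   1   1/2 ]

inverse = [1/4 0 1/12; 8 -2 -5/6; -4 1 1/2]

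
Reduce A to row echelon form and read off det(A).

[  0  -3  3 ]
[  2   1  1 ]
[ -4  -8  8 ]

Forward elimination:
R1 <-> R2   (pivot in column 1 was zero)
[  2   1  1 ]
[  0  -3  3 ]
[ -4  -8  8 ]
R3 <- R3 - (-2)*R1:  [  0  -6  10 ]
R3 <- R3 - (2)*R2:  [ 0  0  4 ]
Upper-triangular form:
[ 2   1  1 ]
[ 0  -3  3 ]
[ 0   0  4 ]
det(A) = (-1)^1 * (2) * (-3) * (4) = 24  (1 row swap -> sign -1)

det(A) = 24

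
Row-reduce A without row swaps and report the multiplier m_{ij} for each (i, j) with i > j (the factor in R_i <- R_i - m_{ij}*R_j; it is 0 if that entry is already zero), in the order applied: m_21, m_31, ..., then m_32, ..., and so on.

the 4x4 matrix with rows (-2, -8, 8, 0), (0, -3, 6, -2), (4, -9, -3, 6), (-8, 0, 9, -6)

multipliers: 0, -2, 4, 25/3, -32/3, -41/37

Forward elimination:
R2: entry in column 1 is already 0 -> m_{21} = 0 (no row operation needed)
R3 <- R3 - (-2)*R1:  [   0  -25   13    6 ]
R4 <- R4 - (4)*R1:  [   0   32  -23   -6 ]
R3 <- R3 - (25/3)*R2:  [    0     0   -37  68/3 ]
R4 <- R4 - (-32/3)*R2:  [     0      0     41  -82/3 ]
R4 <- R4 - (-41/37)*R3:  [      0       0       0  -82/37 ]
Multipliers (in order of application): m_{21} = 0, m_{31} = -2, m_{41} = 4, m_{32} = 25/3, m_{42} = -32/3, m_{43} = -41/37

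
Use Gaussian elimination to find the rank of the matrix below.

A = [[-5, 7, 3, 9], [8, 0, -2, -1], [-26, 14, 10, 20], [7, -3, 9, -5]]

Row reduction:
R2 <- R2 - (-8/5)*R1:  [    0  56/5  14/5  67/5 ]
R3 <- R3 - (26/5)*R1:  [      0  -112/5   -28/5  -134/5 ]
R4 <- R4 - (-7/5)*R1:  [    0  34/5  66/5  38/5 ]
R3 <- R3 - (-2)*R2:  [ 0  0  0  0 ]
R4 <- R4 - (17/28)*R2:  [      0       0    23/2  -15/28 ]
R3 <-> R4   (pivot in column 3 was zero)
[ -5     7     3       9 ]
[  0  56/5  14/5    67/5 ]
[  0     0  23/2  -15/28 ]
[  0     0     0       0 ]
Row echelon form:
[ -5     7     3       9 ]
[  0  56/5  14/5    67/5 ]
[  0     0  23/2  -15/28 ]
[  0     0     0       0 ]
Nonzero rows / pivot columns: 3

rank(A) = 3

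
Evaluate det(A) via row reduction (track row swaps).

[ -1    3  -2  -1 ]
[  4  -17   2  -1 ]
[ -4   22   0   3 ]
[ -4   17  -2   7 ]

Forward elimination:
R2 <- R2 - (-4)*R1:  [  0  -5  -6  -5 ]
R3 <- R3 - (4)*R1:  [  0  10   8   7 ]
R4 <- R4 - (4)*R1:  [  0   5   6  11 ]
R3 <- R3 - (-2)*R2:  [  0   0  -4  -3 ]
R4 <- R4 - (-1)*R2:  [ 0  0  0  6 ]
Upper-triangular form:
[ -1   3  -2  -1 ]
[  0  -5  -6  -5 ]
[  0   0  -4  -3 ]
[  0   0   0   6 ]
det(A) = (-1)^0 * (-1) * (-5) * (-4) * (6) = -120  (0 row swaps -> sign +1)

det(A) = -120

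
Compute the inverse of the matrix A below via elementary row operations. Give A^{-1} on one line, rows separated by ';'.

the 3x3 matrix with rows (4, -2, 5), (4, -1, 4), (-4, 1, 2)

Gauss-Jordan on [A | I]:
R1 <- (1/4)*R1:  [    1  -1/2   5/4  |   1/4     0     0 ]
R2 <- R2 - (4)*R1:  [  0   1  -1  |  -1   1   0 ]
R3 <- R3 - (-4)*R1:  [  0  -1   7  |   1   0   1 ]
R1 <- R1 - (-1/2)*R2:  [    1     0   3/4  |  -1/4   1/2     0 ]
R3 <- R3 - (-1)*R2:  [ 0  0  6  |  0  1  1 ]
R3 <- (1/6)*R3:  [   0    0    1  |    0  1/6  1/6 ]
R1 <- R1 - (3/4)*R3:  [    1     0     0  |  -1/4   3/8  -1/8 ]
R2 <- R2 - (-1)*R3:  [   0    1    0  |   -1  7/6  1/6 ]
Right block of [I | A^{-1}] is the inverse:
[ -1/4  3/8  -1/8 ]
[   -1  7/6   1/6 ]
[    0  1/6   1/6 ]

inverse = [-1/4 3/8 -1/8; -1 7/6 1/6; 0 1/6 1/6]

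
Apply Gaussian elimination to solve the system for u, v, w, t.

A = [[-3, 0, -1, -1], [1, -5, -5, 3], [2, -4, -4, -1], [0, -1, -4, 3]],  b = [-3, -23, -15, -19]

(0, 0, 4, -1)

Forward elimination on [A|b]:
R2 <- R2 - (-1/3)*R1:  [     0     -5  -16/3    8/3    -24 ]
R3 <- R3 - (-2/3)*R1:  [     0     -4  -14/3   -5/3    -17 ]
R3 <- R3 - (4/5)*R2:  [     0      0   -2/5  -19/5   11/5 ]
R4 <- R4 - (1/5)*R2:  [      0       0  -44/15   37/15   -71/5 ]
R4 <- R4 - (22/3)*R3:  [     0      0      0   91/3  -91/3 ]
Row echelon form:
[ -3   0     -1     -1  |     -3 ]
[  0  -5  -16/3    8/3  |    -24 ]
[  0   0   -2/5  -19/5  |   11/5 ]
[  0   0      0   91/3  |  -91/3 ]
Back-substitution:
t = (-91/3) / (91/3) = -1
w = (11/5 - (-19/5)*(-1)) / (-2/5) = 4
v = (-24 - (-16/3)*(4) - (8/3)*(-1)) / -5 = 0
u = (-3 - (-1)*(4) - (-1)*(-1)) / -3 = 0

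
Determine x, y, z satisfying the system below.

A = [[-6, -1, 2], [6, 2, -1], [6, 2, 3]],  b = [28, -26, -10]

Forward elimination on [A|b]:
R2 <- R2 - (-1)*R1:  [ 0  1  1  2 ]
R3 <- R3 - (-1)*R1:  [  0   1   5  18 ]
R3 <- R3 - (1)*R2:  [  0   0   4  16 ]
Row echelon form:
[ -6  -1  2  |  28 ]
[  0   1  1  |   2 ]
[  0   0  4  |  16 ]
Back-substitution:
z = (16) / 4 = 4
y = (2 - (1)*(4)) / 1 = -2
x = (28 - (-1)*(-2) - (2)*(4)) / -6 = -3

(-3, -2, 4)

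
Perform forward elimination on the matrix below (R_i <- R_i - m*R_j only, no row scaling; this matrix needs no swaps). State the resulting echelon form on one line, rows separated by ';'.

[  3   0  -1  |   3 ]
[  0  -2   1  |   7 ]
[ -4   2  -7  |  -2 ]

REF = [3 0 -1 3; 0 -2 1 7; 0 0 -22/3 9]

Forward elimination:
R3 <- R3 - (-4/3)*R1:  [     0      2  -25/3      2 ]
R3 <- R3 - (-1)*R2:  [     0      0  -22/3      9 ]
Row echelon form:
[ 3   0     -1  |  3 ]
[ 0  -2      1  |  7 ]
[ 0   0  -22/3  |  9 ]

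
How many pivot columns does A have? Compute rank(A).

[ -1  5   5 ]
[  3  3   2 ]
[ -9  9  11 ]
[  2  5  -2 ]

rank(A) = 3

Row reduction:
R2 <- R2 - (-3)*R1:  [  0  18  17 ]
R3 <- R3 - (9)*R1:  [   0  -36  -34 ]
R4 <- R4 - (-2)*R1:  [  0  15   8 ]
R3 <- R3 - (-2)*R2:  [ 0  0  0 ]
R4 <- R4 - (5/6)*R2:  [     0      0  -37/6 ]
R3 <-> R4   (pivot in column 3 was zero)
[ -1   5      5 ]
[  0  18     17 ]
[  0   0  -37/6 ]
[  0   0      0 ]
Row echelon form:
[ -1   5      5 ]
[  0  18     17 ]
[  0   0  -37/6 ]
[  0   0      0 ]
Nonzero rows / pivot columns: 3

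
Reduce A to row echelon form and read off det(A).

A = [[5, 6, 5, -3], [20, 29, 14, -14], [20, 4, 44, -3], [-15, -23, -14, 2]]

det(A) = 125

Forward elimination:
R2 <- R2 - (4)*R1:  [  0   5  -6  -2 ]
R3 <- R3 - (4)*R1:  [   0  -20   24    9 ]
R4 <- R4 - (-3)*R1:  [  0  -5   1  -7 ]
R3 <- R3 - (-4)*R2:  [ 0  0  0  1 ]
R4 <- R4 - (-1)*R2:  [  0   0  -5  -9 ]
R3 <-> R4   (pivot in column 3 was zero)
[ 5  6   5  -3 ]
[ 0  5  -6  -2 ]
[ 0  0  -5  -9 ]
[ 0  0   0   1 ]
Upper-triangular form:
[ 5  6   5  -3 ]
[ 0  5  -6  -2 ]
[ 0  0  -5  -9 ]
[ 0  0   0   1 ]
det(A) = (-1)^1 * (5) * (5) * (-5) * (1) = 125  (1 row swap -> sign -1)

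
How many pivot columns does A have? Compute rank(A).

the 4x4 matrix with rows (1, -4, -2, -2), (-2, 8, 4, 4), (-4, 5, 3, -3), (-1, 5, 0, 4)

rank(A) = 3

Row reduction:
R2 <- R2 - (-2)*R1:  [ 0  0  0  0 ]
R3 <- R3 - (-4)*R1:  [   0  -11   -5  -11 ]
R4 <- R4 - (-1)*R1:  [  0   1  -2   2 ]
R2 <-> R3   (pivot in column 2 was zero)
[ 1   -4  -2   -2 ]
[ 0  -11  -5  -11 ]
[ 0    0   0    0 ]
[ 0    1  -2    2 ]
R4 <- R4 - (-1/11)*R2:  [      0       0  -27/11       1 ]
R3 <-> R4   (pivot in column 3 was zero)
[ 1   -4      -2   -2 ]
[ 0  -11      -5  -11 ]
[ 0    0  -27/11    1 ]
[ 0    0       0    0 ]
Row echelon form:
[ 1   -4      -2   -2 ]
[ 0  -11      -5  -11 ]
[ 0    0  -27/11    1 ]
[ 0    0       0    0 ]
Nonzero rows / pivot columns: 3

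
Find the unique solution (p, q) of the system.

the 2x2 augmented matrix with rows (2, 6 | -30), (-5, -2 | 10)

(0, -5)

Forward elimination on [A|b]:
R2 <- R2 - (-5/2)*R1:  [   0   13  -65 ]
Row echelon form:
[ 2   6  |  -30 ]
[ 0  13  |  -65 ]
Back-substitution:
q = (-65) / 13 = -5
p = (-30 - (6)*(-5)) / 2 = 0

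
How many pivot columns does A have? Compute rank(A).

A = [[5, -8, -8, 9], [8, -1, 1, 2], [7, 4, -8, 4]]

Row reduction:
R2 <- R2 - (8/5)*R1:  [     0   59/5   69/5  -62/5 ]
R3 <- R3 - (7/5)*R1:  [     0   76/5   16/5  -43/5 ]
R3 <- R3 - (76/59)*R2:  [       0        0  -860/59   435/59 ]
Row echelon form:
[ 5    -8       -8       9 ]
[ 0  59/5     69/5   -62/5 ]
[ 0     0  -860/59  435/59 ]
Nonzero rows / pivot columns: 3

rank(A) = 3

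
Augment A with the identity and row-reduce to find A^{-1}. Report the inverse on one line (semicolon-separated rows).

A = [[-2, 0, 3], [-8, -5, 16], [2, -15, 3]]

Gauss-Jordan on [A | I]:
R1 <- (1/-2)*R1:  [    1     0  -3/2  |  -1/2     0     0 ]
R2 <- R2 - (-8)*R1:  [  0  -5   4  |  -4   1   0 ]
R3 <- R3 - (2)*R1:  [   0  -15    6  |    1    0    1 ]
R2 <- (1/-5)*R2:  [    0     1  -4/5  |   4/5  -1/5     0 ]
R3 <- R3 - (-15)*R2:  [  0   0  -6  |  13  -3   1 ]
R3 <- (1/-6)*R3:  [     0      0      1  |  -13/6    1/2   -1/6 ]
R1 <- R1 - (-3/2)*R3:  [     1      0      0  |  -15/4    3/4   -1/4 ]
R2 <- R2 - (-4/5)*R3:  [      0       1       0  |  -14/15     1/5   -2/15 ]
Right block of [I | A^{-1}] is the inverse:
[  -15/4  3/4   -1/4 ]
[ -14/15  1/5  -2/15 ]
[  -13/6  1/2   -1/6 ]

inverse = [-15/4 3/4 -1/4; -14/15 1/5 -2/15; -13/6 1/2 -1/6]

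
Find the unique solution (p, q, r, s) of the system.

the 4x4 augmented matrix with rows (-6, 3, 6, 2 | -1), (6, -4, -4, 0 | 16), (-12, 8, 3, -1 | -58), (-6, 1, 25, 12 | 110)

(4, -3, 5, 1)

Forward elimination on [A|b]:
R2 <- R2 - (-1)*R1:  [  0  -1   2   2  15 ]
R3 <- R3 - (2)*R1:  [   0    2   -9   -5  -56 ]
R4 <- R4 - (1)*R1:  [   0   -2   19   10  111 ]
R3 <- R3 - (-2)*R2:  [   0    0   -5   -1  -26 ]
R4 <- R4 - (2)*R2:  [  0   0  15   6  81 ]
R4 <- R4 - (-3)*R3:  [ 0  0  0  3  3 ]
Row echelon form:
[ -6   3   6   2  |   -1 ]
[  0  -1   2   2  |   15 ]
[  0   0  -5  -1  |  -26 ]
[  0   0   0   3  |    3 ]
Back-substitution:
s = (3) / 3 = 1
r = (-26 - (-1)*(1)) / -5 = 5
q = (15 - (2)*(5) - (2)*(1)) / -1 = -3
p = (-1 - (3)*(-3) - (6)*(5) - (2)*(1)) / -6 = 4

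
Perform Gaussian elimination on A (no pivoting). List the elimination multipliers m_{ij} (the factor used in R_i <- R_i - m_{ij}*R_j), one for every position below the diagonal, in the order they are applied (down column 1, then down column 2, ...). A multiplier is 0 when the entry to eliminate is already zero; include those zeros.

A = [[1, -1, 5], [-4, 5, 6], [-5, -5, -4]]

Forward elimination:
R2 <- R2 - (-4)*R1:  [  0   1  26 ]
R3 <- R3 - (-5)*R1:  [   0  -10   21 ]
R3 <- R3 - (-10)*R2:  [   0    0  281 ]
Multipliers (in order of application): m_{21} = -4, m_{31} = -5, m_{32} = -10

multipliers: -4, -5, -10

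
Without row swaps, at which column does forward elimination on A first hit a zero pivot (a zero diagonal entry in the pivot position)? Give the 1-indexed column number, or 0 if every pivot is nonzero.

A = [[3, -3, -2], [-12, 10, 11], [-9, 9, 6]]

first zero-pivot column = 3

Naive forward elimination:
R2 <- R2 - (-4)*R1:  [  0  -2   3 ]
R3 <- R3 - (-3)*R1:  [ 0  0  0 ]
Matrix at this point:
[ 3  -3  -2 ]
[ 0  -2   3 ]
[ 0   0   0 ]
Pivot entry (3,3) in the last row is zero and there are no rows below to swap with -> zero pivot in column 3 (A is singular).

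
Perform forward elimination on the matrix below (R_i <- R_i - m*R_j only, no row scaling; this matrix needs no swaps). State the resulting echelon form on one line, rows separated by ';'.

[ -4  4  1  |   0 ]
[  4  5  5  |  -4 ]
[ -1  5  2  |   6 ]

REF = [-4 4 1 0; 0 9 6 -4; 0 0 -11/12 70/9]

Forward elimination:
R2 <- R2 - (-1)*R1:  [  0   9   6  -4 ]
R3 <- R3 - (1/4)*R1:  [   0    4  7/4    6 ]
R3 <- R3 - (4/9)*R2:  [      0       0  -11/12    70/9 ]
Row echelon form:
[ -4  4       1  |     0 ]
[  0  9       6  |    -4 ]
[  0  0  -11/12  |  70/9 ]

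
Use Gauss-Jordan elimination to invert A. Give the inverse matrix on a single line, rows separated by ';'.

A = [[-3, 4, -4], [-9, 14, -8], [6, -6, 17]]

inverse = [-19/3 22/15 -4/5; -7/2 9/10 -2/5; 1 -1/5 1/5]

Gauss-Jordan on [A | I]:
R1 <- (1/-3)*R1:  [    1  -4/3   4/3  |  -1/3     0     0 ]
R2 <- R2 - (-9)*R1:  [  0   2   4  |  -3   1   0 ]
R3 <- R3 - (6)*R1:  [ 0  2  9  |  2  0  1 ]
R2 <- (1/2)*R2:  [    0     1     2  |  -3/2   1/2     0 ]
R1 <- R1 - (-4/3)*R2:  [    1     0     4  |  -7/3   2/3     0 ]
R3 <- R3 - (2)*R2:  [  0   0   5  |   5  -1   1 ]
R3 <- (1/5)*R3:  [    0     0     1  |     1  -1/5   1/5 ]
R1 <- R1 - (4)*R3:  [     1      0      0  |  -19/3  22/15   -4/5 ]
R2 <- R2 - (2)*R3:  [    0     1     0  |  -7/2  9/10  -2/5 ]
Right block of [I | A^{-1}] is the inverse:
[ -19/3  22/15  -4/5 ]
[  -7/2   9/10  -2/5 ]
[     1   -1/5   1/5 ]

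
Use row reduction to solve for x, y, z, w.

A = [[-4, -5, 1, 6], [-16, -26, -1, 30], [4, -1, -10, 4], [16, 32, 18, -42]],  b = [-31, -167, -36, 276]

(5, 2, 5, -1)

Forward elimination on [A|b]:
R2 <- R2 - (4)*R1:  [   0   -6   -5    6  -43 ]
R3 <- R3 - (-1)*R1:  [   0   -6   -9   10  -67 ]
R4 <- R4 - (-4)*R1:  [   0   12   22  -18  152 ]
R3 <- R3 - (1)*R2:  [   0    0   -4    4  -24 ]
R4 <- R4 - (-2)*R2:  [  0   0  12  -6  66 ]
R4 <- R4 - (-3)*R3:  [  0   0   0   6  -6 ]
Row echelon form:
[ -4  -5   1  6  |  -31 ]
[  0  -6  -5  6  |  -43 ]
[  0   0  -4  4  |  -24 ]
[  0   0   0  6  |   -6 ]
Back-substitution:
w = (-6) / 6 = -1
z = (-24 - (4)*(-1)) / -4 = 5
y = (-43 - (-5)*(5) - (6)*(-1)) / -6 = 2
x = (-31 - (-5)*(2) - (1)*(5) - (6)*(-1)) / -4 = 5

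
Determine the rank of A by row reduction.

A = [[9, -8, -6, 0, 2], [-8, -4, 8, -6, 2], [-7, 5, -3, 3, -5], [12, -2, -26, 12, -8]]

Row reduction:
R2 <- R2 - (-8/9)*R1:  [      0  -100/9     8/3      -6    34/9 ]
R3 <- R3 - (-7/9)*R1:  [     0  -11/9  -23/3      3  -31/9 ]
R4 <- R4 - (4/3)*R1:  [     0   26/3    -18     12  -32/3 ]
R3 <- R3 - (11/100)*R2:  [       0        0  -199/25   183/50  -193/50 ]
R4 <- R4 - (-39/50)*R2:  [       0        0  -398/25   183/25  -193/25 ]
R4 <- R4 - (2)*R3:  [ 0  0  0  0  0 ]
Row echelon form:
[ 9      -8       -6       0        2 ]
[ 0  -100/9      8/3      -6     34/9 ]
[ 0       0  -199/25  183/50  -193/50 ]
[ 0       0        0       0        0 ]
Nonzero rows / pivot columns: 3

rank(A) = 3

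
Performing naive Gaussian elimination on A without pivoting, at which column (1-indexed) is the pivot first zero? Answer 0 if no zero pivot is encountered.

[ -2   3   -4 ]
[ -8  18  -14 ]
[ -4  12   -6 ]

Naive forward elimination:
R2 <- R2 - (4)*R1:  [ 0  6  2 ]
R3 <- R3 - (2)*R1:  [ 0  6  2 ]
R3 <- R3 - (1)*R2:  [ 0  0  0 ]
Matrix at this point:
[ -2  3  -4 ]
[  0  6   2 ]
[  0  0   0 ]
Pivot entry (3,3) in the last row is zero and there are no rows below to swap with -> zero pivot in column 3 (A is singular).

first zero-pivot column = 3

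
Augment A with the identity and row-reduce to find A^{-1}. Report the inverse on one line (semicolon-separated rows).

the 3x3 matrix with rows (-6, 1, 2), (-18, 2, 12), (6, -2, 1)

Gauss-Jordan on [A | I]:
R1 <- (1/-6)*R1:  [    1  -1/6  -1/3  |  -1/6     0     0 ]
R2 <- R2 - (-18)*R1:  [  0  -1   6  |  -3   1   0 ]
R3 <- R3 - (6)*R1:  [  0  -1   3  |   1   0   1 ]
R2 <- (1/-1)*R2:  [  0   1  -6  |   3  -1   0 ]
R1 <- R1 - (-1/6)*R2:  [    1     0  -4/3  |   1/3  -1/6     0 ]
R3 <- R3 - (-1)*R2:  [  0   0  -3  |   4  -1   1 ]
R3 <- (1/-3)*R3:  [    0     0     1  |  -4/3   1/3  -1/3 ]
R1 <- R1 - (-4/3)*R3:  [     1      0      0  |  -13/9   5/18   -4/9 ]
R2 <- R2 - (-6)*R3:  [  0   1   0  |  -5   1  -2 ]
Right block of [I | A^{-1}] is the inverse:
[ -13/9  5/18  -4/9 ]
[    -5     1    -2 ]
[  -4/3   1/3  -1/3 ]

inverse = [-13/9 5/18 -4/9; -5 1 -2; -4/3 1/3 -1/3]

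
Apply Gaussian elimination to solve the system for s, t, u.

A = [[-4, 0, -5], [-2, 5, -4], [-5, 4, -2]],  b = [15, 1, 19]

Forward elimination on [A|b]:
R2 <- R2 - (1/2)*R1:  [     0      5   -3/2  -13/2 ]
R3 <- R3 - (5/4)*R1:  [    0     4  17/4   1/4 ]
R3 <- R3 - (4/5)*R2:  [      0       0  109/20  109/20 ]
Row echelon form:
[ -4  0      -5  |      15 ]
[  0  5    -3/2  |   -13/2 ]
[  0  0  109/20  |  109/20 ]
Back-substitution:
u = (109/20) / (109/20) = 1
t = (-13/2 - (-3/2)*(1)) / 5 = -1
s = (15 - (-5)*(1)) / -4 = -5

(-5, -1, 1)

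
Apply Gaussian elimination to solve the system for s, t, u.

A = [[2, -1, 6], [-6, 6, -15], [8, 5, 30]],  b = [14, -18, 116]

Forward elimination on [A|b]:
R2 <- R2 - (-3)*R1:  [  0   3   3  24 ]
R3 <- R3 - (4)*R1:  [  0   9   6  60 ]
R3 <- R3 - (3)*R2:  [   0    0   -3  -12 ]
Row echelon form:
[ 2  -1   6  |   14 ]
[ 0   3   3  |   24 ]
[ 0   0  -3  |  -12 ]
Back-substitution:
u = (-12) / -3 = 4
t = (24 - (3)*(4)) / 3 = 4
s = (14 - (-1)*(4) - (6)*(4)) / 2 = -3

(-3, 4, 4)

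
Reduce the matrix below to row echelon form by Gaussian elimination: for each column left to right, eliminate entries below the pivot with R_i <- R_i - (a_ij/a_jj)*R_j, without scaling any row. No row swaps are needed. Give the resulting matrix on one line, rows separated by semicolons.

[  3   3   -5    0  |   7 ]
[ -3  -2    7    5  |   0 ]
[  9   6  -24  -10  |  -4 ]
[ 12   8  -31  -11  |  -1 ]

Forward elimination:
R2 <- R2 - (-1)*R1:  [ 0  1  2  5  7 ]
R3 <- R3 - (3)*R1:  [   0   -3   -9  -10  -25 ]
R4 <- R4 - (4)*R1:  [   0   -4  -11  -11  -29 ]
R3 <- R3 - (-3)*R2:  [  0   0  -3   5  -4 ]
R4 <- R4 - (-4)*R2:  [  0   0  -3   9  -1 ]
R4 <- R4 - (1)*R3:  [ 0  0  0  4  3 ]
Row echelon form:
[ 3  3  -5  0  |   7 ]
[ 0  1   2  5  |   7 ]
[ 0  0  -3  5  |  -4 ]
[ 0  0   0  4  |   3 ]

REF = [3 3 -5 0 7; 0 1 2 5 7; 0 0 -3 5 -4; 0 0 0 4 3]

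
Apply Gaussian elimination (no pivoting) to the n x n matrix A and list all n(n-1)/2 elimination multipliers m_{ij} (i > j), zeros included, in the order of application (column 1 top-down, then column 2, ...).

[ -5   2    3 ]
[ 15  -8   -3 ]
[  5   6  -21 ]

multipliers: -3, -1, -4

Forward elimination:
R2 <- R2 - (-3)*R1:  [  0  -2   6 ]
R3 <- R3 - (-1)*R1:  [   0    8  -18 ]
R3 <- R3 - (-4)*R2:  [ 0  0  6 ]
Multipliers (in order of application): m_{21} = -3, m_{31} = -1, m_{32} = -4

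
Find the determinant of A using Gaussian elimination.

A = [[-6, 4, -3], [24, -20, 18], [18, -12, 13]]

Forward elimination:
R2 <- R2 - (-4)*R1:  [  0  -4   6 ]
R3 <- R3 - (-3)*R1:  [ 0  0  4 ]
Upper-triangular form:
[ -6   4  -3 ]
[  0  -4   6 ]
[  0   0   4 ]
det(A) = (-1)^0 * (-6) * (-4) * (4) = 96  (0 row swaps -> sign +1)

det(A) = 96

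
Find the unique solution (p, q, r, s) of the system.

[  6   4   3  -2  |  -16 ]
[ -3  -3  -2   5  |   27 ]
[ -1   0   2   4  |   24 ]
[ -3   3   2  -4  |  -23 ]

Forward elimination on [A|b]:
R2 <- R2 - (-1/2)*R1:  [    0    -1  -1/2     4    19 ]
R3 <- R3 - (-1/6)*R1:  [    0   2/3   5/2  11/3  64/3 ]
R4 <- R4 - (-1/2)*R1:  [   0    5  7/2   -5  -31 ]
R3 <- R3 - (-2/3)*R2:  [    0     0  13/6  19/3    34 ]
R4 <- R4 - (-5)*R2:  [  0   0   1  15  64 ]
R4 <- R4 - (6/13)*R3:  [      0       0       0  157/13  628/13 ]
Row echelon form:
[ 6   4     3      -2  |     -16 ]
[ 0  -1  -1/2       4  |      19 ]
[ 0   0  13/6    19/3  |      34 ]
[ 0   0     0  157/13  |  628/13 ]
Back-substitution:
s = (628/13) / (157/13) = 4
r = (34 - (19/3)*(4)) / (13/6) = 4
q = (19 - (-1/2)*(4) - (4)*(4)) / -1 = -5
p = (-16 - (4)*(-5) - (3)*(4) - (-2)*(4)) / 6 = 0

(0, -5, 4, 4)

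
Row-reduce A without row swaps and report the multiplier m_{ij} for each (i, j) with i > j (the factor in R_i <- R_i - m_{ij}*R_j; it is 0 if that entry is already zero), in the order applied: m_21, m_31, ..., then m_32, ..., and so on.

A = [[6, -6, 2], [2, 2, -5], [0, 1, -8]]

multipliers: 1/3, 0, 1/4

Forward elimination:
R2 <- R2 - (1/3)*R1:  [     0      4  -17/3 ]
R3: entry in column 1 is already 0 -> m_{31} = 0 (no row operation needed)
R3 <- R3 - (1/4)*R2:  [      0       0  -79/12 ]
Multipliers (in order of application): m_{21} = 1/3, m_{31} = 0, m_{32} = 1/4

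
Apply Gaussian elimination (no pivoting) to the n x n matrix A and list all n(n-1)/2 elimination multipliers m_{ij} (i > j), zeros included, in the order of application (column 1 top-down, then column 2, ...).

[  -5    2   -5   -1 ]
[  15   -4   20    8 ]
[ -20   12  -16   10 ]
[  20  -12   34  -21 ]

Forward elimination:
R2 <- R2 - (-3)*R1:  [ 0  2  5  5 ]
R3 <- R3 - (4)*R1:  [  0   4   4  14 ]
R4 <- R4 - (-4)*R1:  [   0   -4   14  -25 ]
R3 <- R3 - (2)*R2:  [  0   0  -6   4 ]
R4 <- R4 - (-2)*R2:  [   0    0   24  -15 ]
R4 <- R4 - (-4)*R3:  [ 0  0  0  1 ]
Multipliers (in order of application): m_{21} = -3, m_{31} = 4, m_{41} = -4, m_{32} = 2, m_{42} = -2, m_{43} = -4

multipliers: -3, 4, -4, 2, -2, -4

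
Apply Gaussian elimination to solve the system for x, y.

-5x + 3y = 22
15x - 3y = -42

(-2, 4)

Forward elimination on [A|b]:
R2 <- R2 - (-3)*R1:  [  0   6  24 ]
Row echelon form:
[ -5  3  |  22 ]
[  0  6  |  24 ]
Back-substitution:
y = (24) / 6 = 4
x = (22 - (3)*(4)) / -5 = -2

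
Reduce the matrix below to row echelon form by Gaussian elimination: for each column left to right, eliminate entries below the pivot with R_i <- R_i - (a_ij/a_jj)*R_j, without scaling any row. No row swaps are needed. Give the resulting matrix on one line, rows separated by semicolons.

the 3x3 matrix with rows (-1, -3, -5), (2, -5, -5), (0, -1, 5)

REF = [-1 -3 -5; 0 -11 -15; 0 0 70/11]

Forward elimination:
R2 <- R2 - (-2)*R1:  [   0  -11  -15 ]
R3 <- R3 - (1/11)*R2:  [     0      0  70/11 ]
Row echelon form:
[ -1   -3     -5 ]
[  0  -11    -15 ]
[  0    0  70/11 ]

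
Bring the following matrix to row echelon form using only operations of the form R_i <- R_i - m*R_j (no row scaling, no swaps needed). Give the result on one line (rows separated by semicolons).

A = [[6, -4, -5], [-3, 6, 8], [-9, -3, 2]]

REF = [6 -4 -5; 0 4 11/2; 0 0 55/8]

Forward elimination:
R2 <- R2 - (-1/2)*R1:  [    0     4  11/2 ]
R3 <- R3 - (-3/2)*R1:  [     0     -9  -11/2 ]
R3 <- R3 - (-9/4)*R2:  [    0     0  55/8 ]
Row echelon form:
[ 6  -4    -5 ]
[ 0   4  11/2 ]
[ 0   0  55/8 ]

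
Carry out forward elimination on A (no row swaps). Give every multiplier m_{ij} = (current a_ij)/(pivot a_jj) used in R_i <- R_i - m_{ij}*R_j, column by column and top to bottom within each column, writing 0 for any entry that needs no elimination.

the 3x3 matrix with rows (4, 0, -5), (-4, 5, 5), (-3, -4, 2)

multipliers: -1, -3/4, -4/5

Forward elimination:
R2 <- R2 - (-1)*R1:  [ 0  5  0 ]
R3 <- R3 - (-3/4)*R1:  [    0    -4  -7/4 ]
R3 <- R3 - (-4/5)*R2:  [    0     0  -7/4 ]
Multipliers (in order of application): m_{21} = -1, m_{31} = -3/4, m_{32} = -4/5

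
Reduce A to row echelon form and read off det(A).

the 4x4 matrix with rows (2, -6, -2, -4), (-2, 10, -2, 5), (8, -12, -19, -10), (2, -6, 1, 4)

det(A) = -8

Forward elimination:
R2 <- R2 - (-1)*R1:  [  0   4  -4   1 ]
R3 <- R3 - (4)*R1:  [   0   12  -11    6 ]
R4 <- R4 - (1)*R1:  [ 0  0  3  8 ]
R3 <- R3 - (3)*R2:  [ 0  0  1  3 ]
R4 <- R4 - (3)*R3:  [  0   0   0  -1 ]
Upper-triangular form:
[ 2  -6  -2  -4 ]
[ 0   4  -4   1 ]
[ 0   0   1   3 ]
[ 0   0   0  -1 ]
det(A) = (-1)^0 * (2) * (4) * (1) * (-1) = -8  (0 row swaps -> sign +1)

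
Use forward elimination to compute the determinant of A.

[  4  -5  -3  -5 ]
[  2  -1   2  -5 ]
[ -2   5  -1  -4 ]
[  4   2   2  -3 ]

Forward elimination:
R2 <- R2 - (1/2)*R1:  [    0   3/2   7/2  -5/2 ]
R3 <- R3 - (-1/2)*R1:  [     0    5/2   -5/2  -13/2 ]
R4 <- R4 - (1)*R1:  [ 0  7  5  2 ]
R3 <- R3 - (5/3)*R2:  [     0      0  -25/3   -7/3 ]
R4 <- R4 - (14/3)*R2:  [     0      0  -34/3   41/3 ]
R4 <- R4 - (34/25)*R3:  [      0       0       0  421/25 ]
Upper-triangular form:
[ 4   -5     -3      -5 ]
[ 0  3/2    7/2    -5/2 ]
[ 0    0  -25/3    -7/3 ]
[ 0    0      0  421/25 ]
det(A) = (-1)^0 * (4) * (3/2) * (-25/3) * (421/25) = -842  (0 row swaps -> sign +1)

det(A) = -842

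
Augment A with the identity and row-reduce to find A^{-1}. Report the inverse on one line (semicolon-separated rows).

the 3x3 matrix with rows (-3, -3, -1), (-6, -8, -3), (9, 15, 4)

Gauss-Jordan on [A | I]:
R1 <- (1/-3)*R1:  [    1     1   1/3  |  -1/3     0     0 ]
R2 <- R2 - (-6)*R1:  [  0  -2  -1  |  -2   1   0 ]
R3 <- R3 - (9)*R1:  [ 0  6  1  |  3  0  1 ]
R2 <- (1/-2)*R2:  [    0     1   1/2  |     1  -1/2     0 ]
R1 <- R1 - (1)*R2:  [    1     0  -1/6  |  -4/3   1/2     0 ]
R3 <- R3 - (6)*R2:  [  0   0  -2  |  -3   3   1 ]
R3 <- (1/-2)*R3:  [    0     0     1  |   3/2  -3/2  -1/2 ]
R1 <- R1 - (-1/6)*R3:  [      1       0       0  |  -13/12     1/4   -1/12 ]
R2 <- R2 - (1/2)*R3:  [   0    1    0  |  1/4  1/4  1/4 ]
Right block of [I | A^{-1}] is the inverse:
[ -13/12   1/4  -1/12 ]
[    1/4   1/4    1/4 ]
[    3/2  -3/2   -1/2 ]

inverse = [-13/12 1/4 -1/12; 1/4 1/4 1/4; 3/2 -3/2 -1/2]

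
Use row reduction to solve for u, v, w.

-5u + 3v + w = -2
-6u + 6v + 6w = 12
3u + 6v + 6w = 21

(1, 0, 3)

Forward elimination on [A|b]:
R2 <- R2 - (6/5)*R1:  [    0  12/5  24/5  72/5 ]
R3 <- R3 - (-3/5)*R1:  [    0  39/5  33/5  99/5 ]
R3 <- R3 - (13/4)*R2:  [   0    0   -9  -27 ]
Row echelon form:
[ -5     3     1  |    -2 ]
[  0  12/5  24/5  |  72/5 ]
[  0     0    -9  |   -27 ]
Back-substitution:
w = (-27) / -9 = 3
v = (72/5 - (24/5)*(3)) / (12/5) = 0
u = (-2 - (3)*(0) - (1)*(3)) / -5 = 1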